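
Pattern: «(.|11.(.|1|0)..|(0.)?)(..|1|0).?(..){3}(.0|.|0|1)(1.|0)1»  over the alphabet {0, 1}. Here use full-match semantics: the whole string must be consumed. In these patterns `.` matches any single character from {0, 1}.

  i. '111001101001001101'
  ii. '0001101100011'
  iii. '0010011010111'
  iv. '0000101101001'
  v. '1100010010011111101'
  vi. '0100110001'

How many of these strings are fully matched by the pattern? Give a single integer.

5

i → match
ii → no match
iii → match
iv → match
v → match
vi. '0100110001' → match
Total matched: 5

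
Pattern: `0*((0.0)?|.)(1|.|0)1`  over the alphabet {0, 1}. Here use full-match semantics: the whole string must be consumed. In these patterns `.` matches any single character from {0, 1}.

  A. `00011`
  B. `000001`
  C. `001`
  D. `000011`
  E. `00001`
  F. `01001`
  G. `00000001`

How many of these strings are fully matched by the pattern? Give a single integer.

A → match
B → match
C → match
D → match
E → match
F → match
G → match
Total matched: 7

7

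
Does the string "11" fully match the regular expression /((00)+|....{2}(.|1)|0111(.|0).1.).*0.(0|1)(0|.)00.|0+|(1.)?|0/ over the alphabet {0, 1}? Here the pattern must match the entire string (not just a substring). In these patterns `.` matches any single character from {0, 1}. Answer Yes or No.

Yes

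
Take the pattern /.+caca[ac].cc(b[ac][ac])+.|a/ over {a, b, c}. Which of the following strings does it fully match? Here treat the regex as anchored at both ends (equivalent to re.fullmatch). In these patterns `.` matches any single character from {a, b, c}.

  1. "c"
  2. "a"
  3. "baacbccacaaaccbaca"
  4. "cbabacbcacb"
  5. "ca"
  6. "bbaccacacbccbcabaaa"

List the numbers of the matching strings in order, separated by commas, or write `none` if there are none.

2, 3, 6

1. "c" → no match
2. "a" → match
3 → match
4. "cbabacbcacb" → no match
5. "ca" → no match
6 → match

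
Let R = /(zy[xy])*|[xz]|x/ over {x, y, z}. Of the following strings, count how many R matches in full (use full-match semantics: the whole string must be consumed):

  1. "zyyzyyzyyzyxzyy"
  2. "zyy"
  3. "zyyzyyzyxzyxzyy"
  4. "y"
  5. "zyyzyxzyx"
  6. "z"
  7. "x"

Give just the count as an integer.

6

1 → match
2 → match
3 → match
4 → no match
5 → match
6 → match
7 → match
Total matched: 6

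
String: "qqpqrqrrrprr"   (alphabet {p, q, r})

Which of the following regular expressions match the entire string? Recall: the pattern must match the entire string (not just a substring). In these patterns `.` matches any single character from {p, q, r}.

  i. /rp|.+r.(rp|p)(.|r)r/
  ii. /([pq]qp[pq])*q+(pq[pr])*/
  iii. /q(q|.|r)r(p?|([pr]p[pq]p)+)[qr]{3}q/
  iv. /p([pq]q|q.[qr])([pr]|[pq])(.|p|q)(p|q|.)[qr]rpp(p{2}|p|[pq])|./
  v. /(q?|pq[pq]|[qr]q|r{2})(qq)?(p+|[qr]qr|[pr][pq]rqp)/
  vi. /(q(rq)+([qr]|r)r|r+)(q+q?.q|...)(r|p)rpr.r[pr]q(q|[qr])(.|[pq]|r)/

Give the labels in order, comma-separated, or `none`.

i

i → match
ii → no match
iii → no match — must end with "q"
iv → no match
v → no match
vi → no match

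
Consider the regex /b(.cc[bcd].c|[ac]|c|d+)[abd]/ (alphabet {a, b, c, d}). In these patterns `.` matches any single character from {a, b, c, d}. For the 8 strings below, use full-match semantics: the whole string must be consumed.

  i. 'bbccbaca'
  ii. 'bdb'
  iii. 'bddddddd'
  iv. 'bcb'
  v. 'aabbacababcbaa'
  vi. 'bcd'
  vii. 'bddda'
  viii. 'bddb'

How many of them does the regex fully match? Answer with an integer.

7

i. 'bbccbaca' → match
ii. 'bdb' → match
iii. 'bddddddd' → match
iv. 'bcb' → match
v → no match — must start with 'b'
vi. 'bcd' → match
vii. 'bddda' → match
viii. 'bddb' → match
Total matched: 7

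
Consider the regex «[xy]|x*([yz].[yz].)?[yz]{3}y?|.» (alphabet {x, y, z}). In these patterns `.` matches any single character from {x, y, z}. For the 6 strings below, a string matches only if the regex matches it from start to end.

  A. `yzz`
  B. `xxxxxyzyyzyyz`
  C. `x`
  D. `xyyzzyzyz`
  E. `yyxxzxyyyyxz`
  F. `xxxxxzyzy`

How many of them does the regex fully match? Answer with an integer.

A. `yzz` → match
B → no match
C. `x` → match
D. `xyyzzyzyz` → no match
E. `yyxxzxyyyyxz` → no match
F. `xxxxxzyzy` → match
Total matched: 3

3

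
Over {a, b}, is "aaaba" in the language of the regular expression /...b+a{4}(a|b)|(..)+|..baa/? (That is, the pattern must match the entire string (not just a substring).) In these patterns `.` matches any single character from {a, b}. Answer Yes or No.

No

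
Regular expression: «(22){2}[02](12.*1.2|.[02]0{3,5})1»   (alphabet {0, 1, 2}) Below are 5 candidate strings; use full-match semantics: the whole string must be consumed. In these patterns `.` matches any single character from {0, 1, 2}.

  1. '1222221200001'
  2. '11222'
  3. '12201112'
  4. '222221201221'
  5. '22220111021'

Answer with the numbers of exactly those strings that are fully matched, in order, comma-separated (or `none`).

1 → no match — must start with '22'
2 → no match — must start with '22'
3 → no match — must start with '22'
4 → match
5 → no match

4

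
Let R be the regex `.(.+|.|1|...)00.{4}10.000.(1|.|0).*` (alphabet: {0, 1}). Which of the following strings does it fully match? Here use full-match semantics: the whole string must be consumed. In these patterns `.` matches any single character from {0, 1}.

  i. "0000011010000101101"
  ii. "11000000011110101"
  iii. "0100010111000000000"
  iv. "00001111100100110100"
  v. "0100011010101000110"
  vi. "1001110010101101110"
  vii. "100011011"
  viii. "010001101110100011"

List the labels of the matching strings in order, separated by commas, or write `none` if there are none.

i → no match
ii → no match
iii → match
iv → no match
v → no match
vi → no match
vii → no match
viii → no match

iii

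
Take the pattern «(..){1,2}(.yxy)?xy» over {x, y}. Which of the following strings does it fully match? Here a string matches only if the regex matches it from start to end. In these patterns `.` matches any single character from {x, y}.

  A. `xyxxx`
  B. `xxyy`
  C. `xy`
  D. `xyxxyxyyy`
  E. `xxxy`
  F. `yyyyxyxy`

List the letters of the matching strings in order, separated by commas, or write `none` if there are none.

A. `xyxxx` → no match — must end with `xy`
B. `xxyy` → no match — must end with `xy`
C. `xy` → no match
D. `xyxxyxyyy` → no match — must end with `xy`
E. `xxxy` → match
F. `yyyyxyxy` → match

E, F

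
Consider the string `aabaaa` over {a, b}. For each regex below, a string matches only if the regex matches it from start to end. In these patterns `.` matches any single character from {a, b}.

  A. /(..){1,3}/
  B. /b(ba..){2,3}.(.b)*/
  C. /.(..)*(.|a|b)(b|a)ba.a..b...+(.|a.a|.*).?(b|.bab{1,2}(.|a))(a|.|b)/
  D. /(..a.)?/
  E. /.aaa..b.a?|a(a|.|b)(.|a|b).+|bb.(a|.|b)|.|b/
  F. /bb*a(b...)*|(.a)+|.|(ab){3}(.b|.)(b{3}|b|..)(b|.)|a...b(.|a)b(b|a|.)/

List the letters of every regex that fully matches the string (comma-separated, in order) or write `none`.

A → match
B → no match — must start with `bba`
C → no match
D → no match
E → match
F → match

A, E, F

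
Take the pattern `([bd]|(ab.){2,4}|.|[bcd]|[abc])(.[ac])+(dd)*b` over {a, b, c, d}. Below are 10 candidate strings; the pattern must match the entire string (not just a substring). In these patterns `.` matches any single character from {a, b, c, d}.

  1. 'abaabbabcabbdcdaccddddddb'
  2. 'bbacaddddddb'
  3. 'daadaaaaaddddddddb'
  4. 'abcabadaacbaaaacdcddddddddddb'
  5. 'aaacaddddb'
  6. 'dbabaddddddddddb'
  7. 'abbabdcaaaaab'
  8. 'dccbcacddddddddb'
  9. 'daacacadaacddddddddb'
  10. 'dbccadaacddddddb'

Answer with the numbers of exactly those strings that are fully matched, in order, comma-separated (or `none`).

1, 2, 3, 4, 5, 6, 7, 8, 9, 10

1 → match
2 → match
3 → match
4 → match
5 → match
6 → match
7 → match
8 → match
9 → match
10 → match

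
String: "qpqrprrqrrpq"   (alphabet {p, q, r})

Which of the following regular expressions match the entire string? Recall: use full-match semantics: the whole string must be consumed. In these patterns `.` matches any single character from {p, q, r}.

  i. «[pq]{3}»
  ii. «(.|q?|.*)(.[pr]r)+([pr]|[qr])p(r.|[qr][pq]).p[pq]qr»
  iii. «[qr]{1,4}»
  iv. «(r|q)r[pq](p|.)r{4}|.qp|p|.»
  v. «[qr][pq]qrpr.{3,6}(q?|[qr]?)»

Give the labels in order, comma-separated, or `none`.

i → no match
ii → no match — must end with "qr"
iii → no match
iv → no match
v → match

v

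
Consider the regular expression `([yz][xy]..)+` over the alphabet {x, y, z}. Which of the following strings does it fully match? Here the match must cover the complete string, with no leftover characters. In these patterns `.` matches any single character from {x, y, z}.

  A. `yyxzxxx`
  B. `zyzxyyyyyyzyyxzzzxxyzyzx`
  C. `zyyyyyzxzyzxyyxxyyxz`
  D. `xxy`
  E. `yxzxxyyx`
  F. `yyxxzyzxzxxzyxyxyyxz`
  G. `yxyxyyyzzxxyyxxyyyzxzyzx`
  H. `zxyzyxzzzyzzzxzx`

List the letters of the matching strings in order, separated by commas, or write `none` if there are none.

A → no match
B → match
C → match
D → no match
E → no match
F → match
G → match
H → match

B, C, F, G, H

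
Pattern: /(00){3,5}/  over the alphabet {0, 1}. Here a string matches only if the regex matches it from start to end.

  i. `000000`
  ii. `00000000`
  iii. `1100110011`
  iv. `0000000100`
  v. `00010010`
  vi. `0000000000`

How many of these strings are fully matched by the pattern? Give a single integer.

i → match
ii → match
iii → no match — must start with `00`
iv → no match
v → no match — must end with `00`
vi → match
Total matched: 3

3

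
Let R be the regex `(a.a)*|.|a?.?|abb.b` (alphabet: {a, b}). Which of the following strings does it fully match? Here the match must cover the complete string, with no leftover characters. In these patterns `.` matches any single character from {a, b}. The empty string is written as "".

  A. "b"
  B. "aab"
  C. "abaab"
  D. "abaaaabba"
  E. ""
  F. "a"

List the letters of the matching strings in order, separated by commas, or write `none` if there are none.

A → match
B → no match
C → no match
D → no match
E → match
F → match

A, E, F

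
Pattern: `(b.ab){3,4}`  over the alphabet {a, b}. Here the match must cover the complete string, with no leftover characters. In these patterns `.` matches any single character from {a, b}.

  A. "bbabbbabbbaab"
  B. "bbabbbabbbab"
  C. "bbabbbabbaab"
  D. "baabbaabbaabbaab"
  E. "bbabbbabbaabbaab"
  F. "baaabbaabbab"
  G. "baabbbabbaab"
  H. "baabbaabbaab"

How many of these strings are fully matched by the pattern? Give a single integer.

A → no match
B → match
C → match
D → match
E → match
F → no match
G → match
H → match
Total matched: 6

6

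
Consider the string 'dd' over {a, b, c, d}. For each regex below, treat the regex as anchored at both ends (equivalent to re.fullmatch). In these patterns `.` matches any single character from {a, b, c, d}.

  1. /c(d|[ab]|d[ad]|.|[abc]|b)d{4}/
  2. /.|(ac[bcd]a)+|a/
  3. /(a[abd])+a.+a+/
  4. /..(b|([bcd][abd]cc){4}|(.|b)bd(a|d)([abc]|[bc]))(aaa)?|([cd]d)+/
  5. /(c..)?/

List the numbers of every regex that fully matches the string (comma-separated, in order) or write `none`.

1 → no match — must start with 'c'
2 → no match
3 → no match — must start with 'a'
4 → match
5 → no match

4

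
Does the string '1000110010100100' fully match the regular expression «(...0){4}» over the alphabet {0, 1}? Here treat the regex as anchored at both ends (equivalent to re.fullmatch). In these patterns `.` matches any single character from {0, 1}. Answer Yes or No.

Yes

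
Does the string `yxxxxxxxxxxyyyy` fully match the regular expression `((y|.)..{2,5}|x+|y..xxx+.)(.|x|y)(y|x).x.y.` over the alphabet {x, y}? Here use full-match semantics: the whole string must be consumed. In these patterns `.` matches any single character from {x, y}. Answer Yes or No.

No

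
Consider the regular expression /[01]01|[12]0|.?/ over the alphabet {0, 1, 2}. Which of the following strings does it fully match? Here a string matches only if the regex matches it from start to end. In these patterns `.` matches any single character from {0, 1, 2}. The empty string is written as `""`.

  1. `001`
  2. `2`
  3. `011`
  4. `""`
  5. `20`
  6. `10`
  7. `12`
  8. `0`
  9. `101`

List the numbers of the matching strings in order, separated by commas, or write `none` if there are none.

1, 2, 4, 5, 6, 8, 9

1 → match
2 → match
3 → no match
4 → match
5 → match
6 → match
7 → no match
8 → match
9 → match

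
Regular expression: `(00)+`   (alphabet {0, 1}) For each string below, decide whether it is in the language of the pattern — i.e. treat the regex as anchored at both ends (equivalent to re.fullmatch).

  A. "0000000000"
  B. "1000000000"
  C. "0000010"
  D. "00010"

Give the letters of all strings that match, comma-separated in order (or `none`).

A → match
B → no match — must start with "00"
C → no match — must end with "00"
D → no match — must end with "00"

A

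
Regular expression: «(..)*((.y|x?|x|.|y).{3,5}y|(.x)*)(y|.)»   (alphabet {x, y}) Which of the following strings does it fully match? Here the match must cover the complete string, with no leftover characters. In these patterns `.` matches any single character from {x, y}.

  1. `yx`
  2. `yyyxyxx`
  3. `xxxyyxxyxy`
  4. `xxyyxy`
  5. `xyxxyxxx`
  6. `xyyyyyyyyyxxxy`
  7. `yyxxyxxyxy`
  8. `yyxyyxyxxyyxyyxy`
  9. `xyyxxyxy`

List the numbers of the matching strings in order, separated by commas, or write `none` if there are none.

2

1 → no match
2 → match
3 → no match
4 → no match
5 → no match
6 → no match
7 → no match
8 → no match
9 → no match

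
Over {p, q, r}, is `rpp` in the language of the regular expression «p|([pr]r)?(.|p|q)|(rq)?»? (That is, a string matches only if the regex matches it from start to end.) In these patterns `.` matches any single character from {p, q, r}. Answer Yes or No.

No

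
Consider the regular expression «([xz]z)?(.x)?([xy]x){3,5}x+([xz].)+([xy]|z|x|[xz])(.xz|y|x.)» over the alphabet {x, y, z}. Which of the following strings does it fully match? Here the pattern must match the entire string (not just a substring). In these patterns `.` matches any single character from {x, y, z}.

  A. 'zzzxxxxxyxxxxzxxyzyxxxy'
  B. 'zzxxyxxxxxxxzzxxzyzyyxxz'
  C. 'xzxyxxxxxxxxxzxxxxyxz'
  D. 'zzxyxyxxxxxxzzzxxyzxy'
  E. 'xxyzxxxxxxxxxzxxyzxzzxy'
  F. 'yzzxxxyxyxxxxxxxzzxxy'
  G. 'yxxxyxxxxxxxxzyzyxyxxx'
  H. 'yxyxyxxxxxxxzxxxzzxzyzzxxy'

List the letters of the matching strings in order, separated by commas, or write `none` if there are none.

A, B, G, H

A → match
B → match
C → no match
D → no match
E → no match
F → no match
G → match
H → match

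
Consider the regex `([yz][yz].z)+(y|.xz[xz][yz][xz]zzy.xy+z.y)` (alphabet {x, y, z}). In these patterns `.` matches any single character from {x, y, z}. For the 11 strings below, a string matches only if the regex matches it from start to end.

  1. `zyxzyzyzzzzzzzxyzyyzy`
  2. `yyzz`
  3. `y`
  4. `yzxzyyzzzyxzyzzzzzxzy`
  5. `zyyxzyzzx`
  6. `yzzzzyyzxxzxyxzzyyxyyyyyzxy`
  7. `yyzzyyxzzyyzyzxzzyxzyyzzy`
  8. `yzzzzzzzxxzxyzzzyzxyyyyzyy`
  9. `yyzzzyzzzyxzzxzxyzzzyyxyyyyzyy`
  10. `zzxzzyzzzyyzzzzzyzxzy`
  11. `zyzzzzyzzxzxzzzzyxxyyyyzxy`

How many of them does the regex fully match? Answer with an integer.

7

1 → no match
2. `yyzz` → no match — must end with `y`
3. `y` → no match
4 → match
5. `zyyxzyzzx` → no match — must end with `y`
6 → match
7 → match
8 → match
9 → match
10 → match
11 → match
Total matched: 7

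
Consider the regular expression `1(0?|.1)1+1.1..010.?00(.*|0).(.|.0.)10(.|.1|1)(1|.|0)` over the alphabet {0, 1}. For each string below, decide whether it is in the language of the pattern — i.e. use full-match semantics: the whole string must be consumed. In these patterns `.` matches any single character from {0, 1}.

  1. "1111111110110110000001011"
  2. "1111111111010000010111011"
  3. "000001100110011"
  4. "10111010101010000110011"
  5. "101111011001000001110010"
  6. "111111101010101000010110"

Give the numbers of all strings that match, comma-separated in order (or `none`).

2, 4, 5, 6

1 → no match
2 → match
3 → no match — must start with "1"
4 → match
5 → match
6 → match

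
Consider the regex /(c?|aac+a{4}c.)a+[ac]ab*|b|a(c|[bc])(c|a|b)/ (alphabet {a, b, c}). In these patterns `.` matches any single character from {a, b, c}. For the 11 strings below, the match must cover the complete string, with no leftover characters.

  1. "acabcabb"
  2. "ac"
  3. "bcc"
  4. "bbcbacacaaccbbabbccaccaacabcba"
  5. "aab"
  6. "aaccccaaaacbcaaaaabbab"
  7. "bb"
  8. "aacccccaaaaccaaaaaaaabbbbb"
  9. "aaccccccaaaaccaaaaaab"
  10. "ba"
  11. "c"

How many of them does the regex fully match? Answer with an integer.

2

1 → no match
2 → no match
3 → no match
4 → no match
5 → no match
6 → no match
7 → no match
8 → match
9 → match
10 → no match
11 → no match
Total matched: 2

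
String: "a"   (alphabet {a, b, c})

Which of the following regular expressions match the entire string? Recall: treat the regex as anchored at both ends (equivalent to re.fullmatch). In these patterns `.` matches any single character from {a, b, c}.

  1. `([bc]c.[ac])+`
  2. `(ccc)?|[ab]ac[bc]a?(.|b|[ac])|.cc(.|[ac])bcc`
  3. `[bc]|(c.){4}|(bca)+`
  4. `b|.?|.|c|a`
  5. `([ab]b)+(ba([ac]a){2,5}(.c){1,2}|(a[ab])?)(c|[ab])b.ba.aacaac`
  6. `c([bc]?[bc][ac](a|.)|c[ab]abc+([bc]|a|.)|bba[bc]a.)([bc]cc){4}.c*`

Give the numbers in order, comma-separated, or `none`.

4

1 → no match
2 → no match
3 → no match
4 → match
5 → no match — must end with "aacaac"
6 → no match — must start with "c"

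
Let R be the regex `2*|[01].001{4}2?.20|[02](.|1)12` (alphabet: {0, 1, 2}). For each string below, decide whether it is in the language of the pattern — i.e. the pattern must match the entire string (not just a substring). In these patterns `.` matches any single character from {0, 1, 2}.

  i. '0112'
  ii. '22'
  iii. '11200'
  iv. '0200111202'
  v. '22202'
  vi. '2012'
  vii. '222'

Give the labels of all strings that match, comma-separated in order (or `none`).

i → match
ii → match
iii → no match
iv → no match
v → no match
vi → match
vii → match

i, ii, vi, vii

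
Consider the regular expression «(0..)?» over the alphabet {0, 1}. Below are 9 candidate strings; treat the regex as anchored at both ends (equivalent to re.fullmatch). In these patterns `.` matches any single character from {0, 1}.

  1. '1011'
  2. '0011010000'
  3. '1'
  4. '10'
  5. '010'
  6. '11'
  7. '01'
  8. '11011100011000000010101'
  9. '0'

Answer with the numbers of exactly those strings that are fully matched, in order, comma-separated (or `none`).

1 → no match
2 → no match
3 → no match
4 → no match
5 → match
6 → no match
7 → no match
8 → no match
9 → no match

5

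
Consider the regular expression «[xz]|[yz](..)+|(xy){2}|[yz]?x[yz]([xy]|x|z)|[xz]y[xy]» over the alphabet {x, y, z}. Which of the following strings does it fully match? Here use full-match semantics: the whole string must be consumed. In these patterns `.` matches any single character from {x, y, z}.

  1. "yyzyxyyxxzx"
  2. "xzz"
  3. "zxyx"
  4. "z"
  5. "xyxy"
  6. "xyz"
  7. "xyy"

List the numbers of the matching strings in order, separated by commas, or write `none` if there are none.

1, 2, 3, 4, 5, 6, 7

1 → match
2 → match
3 → match
4 → match
5 → match
6 → match
7 → match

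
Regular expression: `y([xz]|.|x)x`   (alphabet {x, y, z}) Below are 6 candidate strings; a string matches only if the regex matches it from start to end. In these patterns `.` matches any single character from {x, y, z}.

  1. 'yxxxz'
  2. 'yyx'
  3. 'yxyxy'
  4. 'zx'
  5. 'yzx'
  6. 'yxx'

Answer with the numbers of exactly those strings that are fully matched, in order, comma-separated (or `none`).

1 → no match — must end with 'x'
2 → match
3 → no match — must end with 'x'
4 → no match — must start with 'y'
5 → match
6 → match

2, 5, 6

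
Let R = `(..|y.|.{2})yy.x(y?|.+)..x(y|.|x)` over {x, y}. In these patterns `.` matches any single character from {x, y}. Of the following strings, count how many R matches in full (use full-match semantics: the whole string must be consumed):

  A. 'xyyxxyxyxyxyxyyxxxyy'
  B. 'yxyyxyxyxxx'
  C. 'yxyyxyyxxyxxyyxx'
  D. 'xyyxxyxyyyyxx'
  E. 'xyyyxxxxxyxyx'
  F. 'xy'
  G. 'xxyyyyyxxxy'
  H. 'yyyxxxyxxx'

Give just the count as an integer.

0

A → no match
B → no match
C → no match
D → no match
E → no match
F → no match
G → no match
H → no match
Total matched: 0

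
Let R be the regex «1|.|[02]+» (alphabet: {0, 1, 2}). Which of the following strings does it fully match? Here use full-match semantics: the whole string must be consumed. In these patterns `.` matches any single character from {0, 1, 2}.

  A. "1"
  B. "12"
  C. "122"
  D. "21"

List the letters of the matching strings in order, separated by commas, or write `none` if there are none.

A → match
B → no match
C → no match
D → no match

A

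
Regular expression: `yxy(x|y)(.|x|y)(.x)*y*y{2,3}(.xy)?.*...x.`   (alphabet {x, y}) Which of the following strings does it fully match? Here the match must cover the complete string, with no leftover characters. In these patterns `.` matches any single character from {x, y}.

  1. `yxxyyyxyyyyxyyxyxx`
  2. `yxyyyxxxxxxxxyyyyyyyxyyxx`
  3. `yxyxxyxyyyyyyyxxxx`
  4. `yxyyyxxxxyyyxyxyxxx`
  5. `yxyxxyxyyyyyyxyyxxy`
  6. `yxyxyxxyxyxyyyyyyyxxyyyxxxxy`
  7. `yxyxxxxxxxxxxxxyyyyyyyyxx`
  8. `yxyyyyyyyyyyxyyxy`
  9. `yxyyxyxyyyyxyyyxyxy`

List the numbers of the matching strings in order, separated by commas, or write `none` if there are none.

2, 3, 4, 5, 6, 7, 8, 9

1 → no match — must start with `yxy`
2 → match
3 → match
4 → match
5 → match
6 → match
7 → match
8 → match
9 → match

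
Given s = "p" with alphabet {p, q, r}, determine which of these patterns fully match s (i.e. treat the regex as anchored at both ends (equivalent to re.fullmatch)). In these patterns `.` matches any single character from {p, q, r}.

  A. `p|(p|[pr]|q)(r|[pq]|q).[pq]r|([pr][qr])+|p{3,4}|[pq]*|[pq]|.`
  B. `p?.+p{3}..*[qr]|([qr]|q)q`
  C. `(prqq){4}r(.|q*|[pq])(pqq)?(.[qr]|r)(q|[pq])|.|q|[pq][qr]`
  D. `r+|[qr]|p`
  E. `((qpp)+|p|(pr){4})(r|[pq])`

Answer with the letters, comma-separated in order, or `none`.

A → match
B → no match
C → match
D → match
E → no match

A, C, D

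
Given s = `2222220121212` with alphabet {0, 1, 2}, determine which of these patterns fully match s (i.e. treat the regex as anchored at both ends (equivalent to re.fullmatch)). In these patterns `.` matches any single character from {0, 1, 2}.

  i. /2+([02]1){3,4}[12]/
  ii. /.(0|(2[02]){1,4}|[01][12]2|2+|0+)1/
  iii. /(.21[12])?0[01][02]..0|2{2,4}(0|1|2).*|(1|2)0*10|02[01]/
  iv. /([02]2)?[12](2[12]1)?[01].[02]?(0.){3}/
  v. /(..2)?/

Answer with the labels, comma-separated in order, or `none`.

i, iii

i → match
ii → no match — must end with `1`
iii → match
iv → no match
v → no match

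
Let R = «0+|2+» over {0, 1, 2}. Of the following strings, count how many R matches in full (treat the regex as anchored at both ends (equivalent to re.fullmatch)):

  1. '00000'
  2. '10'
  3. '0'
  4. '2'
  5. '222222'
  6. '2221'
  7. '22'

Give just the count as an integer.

1. '00000' → match
2. '10' → no match
3. '0' → match
4. '2' → match
5. '222222' → match
6. '2221' → no match
7. '22' → match
Total matched: 5

5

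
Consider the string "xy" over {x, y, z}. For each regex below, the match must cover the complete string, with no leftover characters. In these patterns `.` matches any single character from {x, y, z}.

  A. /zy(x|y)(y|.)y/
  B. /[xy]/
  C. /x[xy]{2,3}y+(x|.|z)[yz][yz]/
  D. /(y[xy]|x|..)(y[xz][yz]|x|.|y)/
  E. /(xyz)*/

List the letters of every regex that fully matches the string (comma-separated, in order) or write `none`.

A → no match — must start with "zy"
B → no match
C → no match
D → match
E → no match

D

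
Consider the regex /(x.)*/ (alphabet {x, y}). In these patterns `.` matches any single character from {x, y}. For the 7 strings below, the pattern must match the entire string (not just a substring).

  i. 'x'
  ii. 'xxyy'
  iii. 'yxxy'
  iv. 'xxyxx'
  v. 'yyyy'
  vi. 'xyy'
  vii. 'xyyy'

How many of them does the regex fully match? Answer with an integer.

0

i → no match
ii → no match
iii → no match
iv → no match
v → no match
vi → no match
vii → no match
Total matched: 0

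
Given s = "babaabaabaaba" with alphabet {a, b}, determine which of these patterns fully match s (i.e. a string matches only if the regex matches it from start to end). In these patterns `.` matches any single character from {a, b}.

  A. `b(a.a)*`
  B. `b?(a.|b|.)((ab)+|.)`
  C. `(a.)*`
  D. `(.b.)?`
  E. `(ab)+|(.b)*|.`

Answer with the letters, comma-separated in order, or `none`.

A

A → match
B → no match
C → no match
D → no match
E → no match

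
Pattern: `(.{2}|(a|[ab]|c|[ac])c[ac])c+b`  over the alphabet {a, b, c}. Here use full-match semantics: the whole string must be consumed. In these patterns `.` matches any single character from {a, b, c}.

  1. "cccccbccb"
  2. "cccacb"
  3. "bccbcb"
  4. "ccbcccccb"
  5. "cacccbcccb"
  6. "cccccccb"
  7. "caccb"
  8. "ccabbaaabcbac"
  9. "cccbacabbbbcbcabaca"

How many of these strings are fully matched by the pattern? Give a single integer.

2

1 → no match
2 → no match
3 → no match
4 → no match
5 → no match
6 → match
7 → match
8 → no match — must end with "cb"
9 → no match — must end with "cb"
Total matched: 2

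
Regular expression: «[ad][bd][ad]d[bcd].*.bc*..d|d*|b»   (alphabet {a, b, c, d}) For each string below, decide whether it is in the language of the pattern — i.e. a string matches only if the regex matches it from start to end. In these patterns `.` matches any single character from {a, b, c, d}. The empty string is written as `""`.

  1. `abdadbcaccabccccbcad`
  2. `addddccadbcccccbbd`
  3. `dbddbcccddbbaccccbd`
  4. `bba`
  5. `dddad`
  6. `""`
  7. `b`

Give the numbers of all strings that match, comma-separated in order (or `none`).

1 → no match
2 → match
3 → no match
4 → no match
5 → no match
6 → match
7 → match

2, 6, 7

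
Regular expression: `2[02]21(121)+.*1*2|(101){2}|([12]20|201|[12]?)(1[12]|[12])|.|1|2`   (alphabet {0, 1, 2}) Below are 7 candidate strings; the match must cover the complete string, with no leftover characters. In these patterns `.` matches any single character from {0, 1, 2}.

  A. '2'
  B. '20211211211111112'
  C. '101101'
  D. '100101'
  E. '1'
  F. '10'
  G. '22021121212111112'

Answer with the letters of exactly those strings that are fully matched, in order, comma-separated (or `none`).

A, B, C, E

A → match
B → match
C → match
D → no match
E → match
F → no match
G → no match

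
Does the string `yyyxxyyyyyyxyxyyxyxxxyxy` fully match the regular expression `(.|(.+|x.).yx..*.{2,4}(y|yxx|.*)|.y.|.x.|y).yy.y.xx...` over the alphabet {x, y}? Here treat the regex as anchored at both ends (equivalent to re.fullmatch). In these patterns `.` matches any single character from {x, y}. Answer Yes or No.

Yes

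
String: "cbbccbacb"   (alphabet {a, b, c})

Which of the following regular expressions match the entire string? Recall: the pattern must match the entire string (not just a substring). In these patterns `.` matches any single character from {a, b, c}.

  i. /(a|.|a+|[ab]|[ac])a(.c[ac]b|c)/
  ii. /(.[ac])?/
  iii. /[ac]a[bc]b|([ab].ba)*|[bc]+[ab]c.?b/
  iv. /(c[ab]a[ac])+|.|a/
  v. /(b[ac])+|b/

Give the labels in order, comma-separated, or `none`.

iii

i → no match
ii → no match
iii → match
iv → no match
v → no match — must start with "b"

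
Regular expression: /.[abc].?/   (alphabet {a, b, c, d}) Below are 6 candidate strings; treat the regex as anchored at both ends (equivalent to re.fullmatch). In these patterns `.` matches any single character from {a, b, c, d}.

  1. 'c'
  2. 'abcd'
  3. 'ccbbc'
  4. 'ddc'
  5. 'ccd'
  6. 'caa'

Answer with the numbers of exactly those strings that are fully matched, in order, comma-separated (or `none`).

5, 6

1 → no match
2 → no match
3 → no match
4 → no match
5 → match
6 → match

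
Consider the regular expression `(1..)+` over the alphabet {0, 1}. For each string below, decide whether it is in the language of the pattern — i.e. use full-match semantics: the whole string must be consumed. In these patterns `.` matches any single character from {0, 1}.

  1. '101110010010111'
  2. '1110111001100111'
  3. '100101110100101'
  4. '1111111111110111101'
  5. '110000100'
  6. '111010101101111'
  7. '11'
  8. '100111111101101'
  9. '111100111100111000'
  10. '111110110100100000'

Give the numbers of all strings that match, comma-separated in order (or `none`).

1 → no match
2 → no match
3 → match
4 → no match
5 → no match
6 → no match
7 → no match
8 → match
9 → no match
10 → no match

3, 8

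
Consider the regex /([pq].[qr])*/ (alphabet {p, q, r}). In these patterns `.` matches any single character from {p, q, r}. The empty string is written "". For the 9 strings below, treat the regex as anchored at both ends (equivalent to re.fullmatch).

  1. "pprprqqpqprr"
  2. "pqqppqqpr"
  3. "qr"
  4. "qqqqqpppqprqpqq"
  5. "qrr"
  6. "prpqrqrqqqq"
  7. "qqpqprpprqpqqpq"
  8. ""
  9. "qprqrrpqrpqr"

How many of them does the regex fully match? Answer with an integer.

1. "pprprqqpqprr" → match
2. "pqqppqqpr" → match
3. "qr" → no match
4 → no match
5. "qrr" → match
6. "prpqrqrqqqq" → no match
7 → no match
8. "" → match
9. "qprqrrpqrpqr" → match
Total matched: 5

5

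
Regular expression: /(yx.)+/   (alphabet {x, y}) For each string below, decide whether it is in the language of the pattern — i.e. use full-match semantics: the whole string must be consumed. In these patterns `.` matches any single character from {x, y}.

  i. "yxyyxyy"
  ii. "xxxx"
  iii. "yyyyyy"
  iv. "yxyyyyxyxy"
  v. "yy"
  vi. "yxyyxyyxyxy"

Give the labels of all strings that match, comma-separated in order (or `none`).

i → no match
ii → no match — must start with "yx"
iii → no match — must start with "yx"
iv → no match
v → no match — must start with "yx"
vi → no match

none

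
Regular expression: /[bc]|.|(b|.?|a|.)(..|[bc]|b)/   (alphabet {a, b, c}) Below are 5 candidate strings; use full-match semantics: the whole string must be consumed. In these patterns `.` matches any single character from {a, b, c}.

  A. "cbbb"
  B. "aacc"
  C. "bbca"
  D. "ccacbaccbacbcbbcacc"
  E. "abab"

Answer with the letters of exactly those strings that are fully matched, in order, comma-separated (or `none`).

A → no match
B → no match
C → no match
D → no match
E → no match

none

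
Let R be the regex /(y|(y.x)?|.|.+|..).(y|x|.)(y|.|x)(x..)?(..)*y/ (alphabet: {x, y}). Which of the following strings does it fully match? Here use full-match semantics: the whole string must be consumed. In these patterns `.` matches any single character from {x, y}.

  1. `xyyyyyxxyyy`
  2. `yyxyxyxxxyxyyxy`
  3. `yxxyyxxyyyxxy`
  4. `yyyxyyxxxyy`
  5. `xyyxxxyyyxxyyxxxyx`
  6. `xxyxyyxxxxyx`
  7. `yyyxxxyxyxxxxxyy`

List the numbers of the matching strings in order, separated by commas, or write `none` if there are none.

1 → match
2 → match
3 → match
4 → match
5 → no match — must end with `y`
6 → no match — must end with `y`
7 → match

1, 2, 3, 4, 7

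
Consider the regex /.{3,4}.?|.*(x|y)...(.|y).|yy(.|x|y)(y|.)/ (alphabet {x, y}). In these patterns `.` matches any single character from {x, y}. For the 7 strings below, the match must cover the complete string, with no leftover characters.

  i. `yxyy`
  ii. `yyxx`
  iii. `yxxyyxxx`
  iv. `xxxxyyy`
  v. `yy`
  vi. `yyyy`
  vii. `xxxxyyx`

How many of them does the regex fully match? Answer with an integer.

i → match
ii → match
iii → match
iv → match
v → no match
vi → match
vii → match
Total matched: 6

6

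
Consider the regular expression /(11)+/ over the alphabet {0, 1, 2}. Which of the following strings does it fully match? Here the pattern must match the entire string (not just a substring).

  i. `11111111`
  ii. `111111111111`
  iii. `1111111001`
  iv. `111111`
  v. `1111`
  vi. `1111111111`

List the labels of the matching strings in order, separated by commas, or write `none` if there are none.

i → match
ii → match
iii → no match — must end with `11`
iv → match
v → match
vi → match

i, ii, iv, v, vi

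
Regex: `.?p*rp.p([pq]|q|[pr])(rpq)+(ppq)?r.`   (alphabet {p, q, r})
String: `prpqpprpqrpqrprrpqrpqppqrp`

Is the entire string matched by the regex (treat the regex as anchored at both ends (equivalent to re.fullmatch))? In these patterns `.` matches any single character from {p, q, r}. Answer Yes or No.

No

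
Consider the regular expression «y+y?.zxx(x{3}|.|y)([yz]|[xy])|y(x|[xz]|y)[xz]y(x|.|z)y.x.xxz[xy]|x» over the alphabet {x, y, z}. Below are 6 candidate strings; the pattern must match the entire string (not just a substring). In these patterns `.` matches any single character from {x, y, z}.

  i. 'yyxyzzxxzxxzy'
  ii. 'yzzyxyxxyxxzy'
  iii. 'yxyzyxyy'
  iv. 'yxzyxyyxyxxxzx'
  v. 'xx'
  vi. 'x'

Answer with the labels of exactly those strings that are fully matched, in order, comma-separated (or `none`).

i → no match
ii → match
iii. 'yxyzyxyy' → no match
iv → no match
v. 'xx' → no match
vi. 'x' → match

ii, vi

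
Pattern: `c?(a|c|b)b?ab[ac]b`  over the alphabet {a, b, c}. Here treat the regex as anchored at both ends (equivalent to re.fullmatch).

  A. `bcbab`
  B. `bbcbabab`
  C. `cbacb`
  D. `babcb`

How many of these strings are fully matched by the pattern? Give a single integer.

1

A → no match
B → no match
C → no match
D → match
Total matched: 1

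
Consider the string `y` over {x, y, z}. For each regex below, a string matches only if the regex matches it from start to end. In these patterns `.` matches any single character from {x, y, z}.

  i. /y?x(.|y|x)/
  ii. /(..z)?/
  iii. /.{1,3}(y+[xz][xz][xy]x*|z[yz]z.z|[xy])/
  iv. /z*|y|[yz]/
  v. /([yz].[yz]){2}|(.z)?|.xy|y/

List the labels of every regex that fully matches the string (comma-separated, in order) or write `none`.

i → no match
ii → no match
iii → no match
iv → match
v → match

iv, v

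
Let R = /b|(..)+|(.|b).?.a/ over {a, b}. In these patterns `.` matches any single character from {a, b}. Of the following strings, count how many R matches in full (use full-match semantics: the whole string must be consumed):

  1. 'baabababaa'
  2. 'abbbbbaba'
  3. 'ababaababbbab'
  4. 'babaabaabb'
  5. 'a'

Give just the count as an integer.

2

1 → match
2 → no match
3 → no match
4 → match
5 → no match
Total matched: 2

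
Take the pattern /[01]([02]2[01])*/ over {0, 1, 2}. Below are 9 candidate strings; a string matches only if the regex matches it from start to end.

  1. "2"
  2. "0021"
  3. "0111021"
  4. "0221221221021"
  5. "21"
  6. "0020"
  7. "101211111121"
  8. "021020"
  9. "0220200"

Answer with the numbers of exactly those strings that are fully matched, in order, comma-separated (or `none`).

2, 4, 6

1 → no match
2 → match
3 → no match
4 → match
5 → no match
6 → match
7 → no match
8 → no match
9 → no match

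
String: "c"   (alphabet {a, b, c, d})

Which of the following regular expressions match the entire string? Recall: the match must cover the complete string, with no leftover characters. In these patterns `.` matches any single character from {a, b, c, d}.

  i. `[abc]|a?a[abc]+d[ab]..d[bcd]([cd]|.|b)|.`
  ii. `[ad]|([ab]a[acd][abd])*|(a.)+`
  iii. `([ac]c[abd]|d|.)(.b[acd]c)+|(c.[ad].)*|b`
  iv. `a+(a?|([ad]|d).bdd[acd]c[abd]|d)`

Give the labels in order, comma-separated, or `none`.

i → match
ii → no match
iii → no match
iv → no match — must start with "a"

i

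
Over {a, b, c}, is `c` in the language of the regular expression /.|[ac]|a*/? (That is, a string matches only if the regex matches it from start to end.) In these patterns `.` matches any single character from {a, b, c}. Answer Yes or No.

Yes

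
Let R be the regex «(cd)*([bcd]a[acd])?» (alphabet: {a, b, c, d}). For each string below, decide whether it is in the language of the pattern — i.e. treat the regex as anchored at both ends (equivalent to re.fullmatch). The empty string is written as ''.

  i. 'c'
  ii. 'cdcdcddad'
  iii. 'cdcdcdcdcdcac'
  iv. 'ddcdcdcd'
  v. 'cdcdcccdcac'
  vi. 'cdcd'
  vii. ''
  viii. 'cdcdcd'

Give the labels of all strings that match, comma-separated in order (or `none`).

ii, iii, vi, vii, viii

i → no match
ii → match
iii → match
iv → no match
v → no match
vi → match
vii → match
viii → match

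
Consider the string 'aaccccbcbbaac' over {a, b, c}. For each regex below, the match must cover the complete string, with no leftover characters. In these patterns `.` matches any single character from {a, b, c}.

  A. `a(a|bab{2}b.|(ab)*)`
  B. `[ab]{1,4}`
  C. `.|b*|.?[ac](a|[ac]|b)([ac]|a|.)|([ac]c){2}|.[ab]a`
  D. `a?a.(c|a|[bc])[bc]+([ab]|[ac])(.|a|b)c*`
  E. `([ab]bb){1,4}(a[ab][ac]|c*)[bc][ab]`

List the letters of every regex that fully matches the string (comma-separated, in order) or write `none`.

A → no match
B → no match
C → no match
D → match
E → no match

D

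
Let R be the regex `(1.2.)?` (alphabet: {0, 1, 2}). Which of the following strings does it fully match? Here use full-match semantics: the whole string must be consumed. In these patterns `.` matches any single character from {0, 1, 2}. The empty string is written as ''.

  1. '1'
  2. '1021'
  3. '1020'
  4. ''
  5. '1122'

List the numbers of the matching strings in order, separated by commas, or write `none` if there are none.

2, 3, 4, 5

1 → no match
2 → match
3 → match
4 → match
5 → match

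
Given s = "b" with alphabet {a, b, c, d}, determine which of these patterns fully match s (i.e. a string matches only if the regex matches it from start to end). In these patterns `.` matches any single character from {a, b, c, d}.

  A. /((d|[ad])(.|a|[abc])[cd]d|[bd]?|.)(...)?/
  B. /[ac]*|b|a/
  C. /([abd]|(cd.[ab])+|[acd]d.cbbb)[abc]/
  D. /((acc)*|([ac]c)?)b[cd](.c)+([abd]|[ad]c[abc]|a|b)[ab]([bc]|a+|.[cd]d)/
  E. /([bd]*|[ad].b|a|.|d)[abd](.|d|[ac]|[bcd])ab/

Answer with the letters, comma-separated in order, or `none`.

A, B

A → match
B → match
C → no match
D → no match
E → no match — must end with "ab"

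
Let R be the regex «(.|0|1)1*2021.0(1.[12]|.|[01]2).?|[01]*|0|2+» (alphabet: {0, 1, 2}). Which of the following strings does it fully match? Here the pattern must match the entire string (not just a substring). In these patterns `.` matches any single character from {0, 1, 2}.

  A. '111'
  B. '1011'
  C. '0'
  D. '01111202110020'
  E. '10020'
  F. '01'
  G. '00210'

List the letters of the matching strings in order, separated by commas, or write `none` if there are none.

A, B, C, D, F

A → match
B → match
C → match
D → match
E → no match
F → match
G → no match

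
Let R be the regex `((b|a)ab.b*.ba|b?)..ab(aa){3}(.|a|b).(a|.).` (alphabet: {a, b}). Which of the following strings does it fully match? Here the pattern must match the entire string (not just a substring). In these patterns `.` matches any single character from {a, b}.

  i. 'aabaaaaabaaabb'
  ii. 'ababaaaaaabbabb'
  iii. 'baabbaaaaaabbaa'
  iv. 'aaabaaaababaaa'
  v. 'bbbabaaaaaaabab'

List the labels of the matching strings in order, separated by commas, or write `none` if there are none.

v

i → no match
ii → no match
iii → no match
iv → no match
v → match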